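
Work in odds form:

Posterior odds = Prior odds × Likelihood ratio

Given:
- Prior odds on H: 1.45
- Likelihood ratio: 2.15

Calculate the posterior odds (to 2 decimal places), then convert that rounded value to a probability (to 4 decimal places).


Step 1: Calculate posterior odds
Posterior odds = Prior odds × LR
               = 1.45 × 2.15
               = 3.12

Step 2: Convert to probability
P(H|E) = Posterior odds / (1 + Posterior odds)
       = 3.12 / (1 + 3.12)
       = 3.12 / 4.12
       = 0.7573

The evidence increased P(H) from 0.5918 to 0.7573.


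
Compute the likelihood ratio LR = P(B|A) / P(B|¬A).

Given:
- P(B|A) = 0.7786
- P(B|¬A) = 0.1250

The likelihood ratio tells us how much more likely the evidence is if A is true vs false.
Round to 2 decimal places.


Likelihood Ratio (LR) = P(B|A) / P(B|¬A)

LR = 0.7786 / 0.1250
   = 6.23

The evidence is 6.23 times more likely if A is true than if A is false.
LR > 1, so observing B raises the odds in favor of A.


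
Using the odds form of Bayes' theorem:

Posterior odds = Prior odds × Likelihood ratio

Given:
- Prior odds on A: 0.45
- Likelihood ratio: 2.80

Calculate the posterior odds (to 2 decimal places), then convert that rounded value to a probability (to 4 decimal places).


Step 1: Calculate posterior odds
Posterior odds = Prior odds × LR
               = 0.45 × 2.80
               = 1.26

Step 2: Convert to probability
P(A|E) = Posterior odds / (1 + Posterior odds)
       = 1.26 / (1 + 1.26)
       = 1.26 / 2.26
       = 0.5575

The evidence increased P(A) from 0.3103 to 0.5575.


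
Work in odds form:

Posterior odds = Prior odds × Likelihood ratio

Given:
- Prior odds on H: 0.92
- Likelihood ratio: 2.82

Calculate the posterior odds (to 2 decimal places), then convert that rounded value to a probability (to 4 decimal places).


Step 1: Calculate posterior odds
Posterior odds = Prior odds × LR
               = 0.92 × 2.82
               = 2.59

Step 2: Convert to probability
P(H|E) = Posterior odds / (1 + Posterior odds)
       = 2.59 / (1 + 2.59)
       = 2.59 / 3.59
       = 0.7214

The evidence increased P(H) from 0.4792 to 0.7214.


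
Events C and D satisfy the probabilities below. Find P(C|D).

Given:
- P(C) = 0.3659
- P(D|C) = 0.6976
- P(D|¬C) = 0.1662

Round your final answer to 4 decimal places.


Bayes' theorem: P(C|D) = P(D|C) × P(C) / P(D)

Step 1: Calculate P(D) using law of total probability
P(D) = P(D|C)P(C) + P(D|¬C)P(¬C)
     = 0.6976 × 0.3659 + 0.1662 × 0.6341
     = 0.25525184 + 0.10538742
     = 0.36063926

Step 2: Apply Bayes' theorem
P(C|D) = P(D|C) × P(C) / P(D)
       = 0.25525184 / 0.36063926
       = 0.7078


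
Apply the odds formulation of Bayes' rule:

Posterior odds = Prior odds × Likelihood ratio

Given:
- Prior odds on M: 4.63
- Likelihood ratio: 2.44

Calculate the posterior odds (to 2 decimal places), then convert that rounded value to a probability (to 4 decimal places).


Step 1: Calculate posterior odds
Posterior odds = Prior odds × LR
               = 4.63 × 2.44
               = 11.30

Step 2: Convert to probability
P(M|E) = Posterior odds / (1 + Posterior odds)
       = 11.30 / (1 + 11.30)
       = 11.30 / 12.30
       = 0.9187

The evidence increased P(M) from 0.8224 to 0.9187.


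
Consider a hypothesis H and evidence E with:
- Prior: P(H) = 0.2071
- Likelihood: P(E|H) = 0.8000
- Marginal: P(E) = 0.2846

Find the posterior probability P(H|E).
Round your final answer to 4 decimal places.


Using Bayes' theorem:

P(H|E) = P(E|H) × P(H) / P(E)
       = 0.8000 × 0.2071 / 0.2846
       = 0.16568000 / 0.2846
       = 0.5822

The evidence strengthens our belief in H.
Prior: 0.2071 → Posterior: 0.5822


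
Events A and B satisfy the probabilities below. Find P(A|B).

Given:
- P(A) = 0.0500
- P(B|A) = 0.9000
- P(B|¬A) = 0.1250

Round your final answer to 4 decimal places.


Bayes' theorem: P(A|B) = P(B|A) × P(A) / P(B)

Step 1: Calculate P(B) using law of total probability
P(B) = P(B|A)P(A) + P(B|¬A)P(¬A)
     = 0.9000 × 0.0500 + 0.1250 × 0.9500
     = 0.04500000 + 0.11875000
     = 0.16375000

Step 2: Apply Bayes' theorem
P(A|B) = P(B|A) × P(A) / P(B)
       = 0.04500000 / 0.16375000
       = 0.2748


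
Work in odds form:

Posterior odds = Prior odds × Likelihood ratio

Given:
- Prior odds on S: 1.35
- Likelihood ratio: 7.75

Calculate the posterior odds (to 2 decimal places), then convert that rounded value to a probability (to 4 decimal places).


Step 1: Calculate posterior odds
Posterior odds = Prior odds × LR
               = 1.35 × 7.75
               = 10.46

Step 2: Convert to probability
P(S|E) = Posterior odds / (1 + Posterior odds)
       = 10.46 / (1 + 10.46)
       = 10.46 / 11.46
       = 0.9127

The evidence increased P(S) from 0.5745 to 0.9127.


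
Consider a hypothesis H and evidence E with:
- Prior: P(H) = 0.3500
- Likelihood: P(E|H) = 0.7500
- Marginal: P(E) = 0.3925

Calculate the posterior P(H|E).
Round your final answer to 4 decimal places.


Using Bayes' theorem:

P(H|E) = P(E|H) × P(H) / P(E)
       = 0.7500 × 0.3500 / 0.3925
       = 0.26250000 / 0.3925
       = 0.6688

The evidence strengthens our belief in H.
Prior: 0.3500 → Posterior: 0.6688


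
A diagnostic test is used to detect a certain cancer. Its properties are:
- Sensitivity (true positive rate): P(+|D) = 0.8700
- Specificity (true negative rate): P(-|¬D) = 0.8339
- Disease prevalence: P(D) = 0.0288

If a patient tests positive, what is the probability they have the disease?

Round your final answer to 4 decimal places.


Let D = has disease, + = positive test

Given:
- P(D) = 0.0288 (prevalence)
- P(+|D) = 0.8700 (sensitivity)
- P(-|¬D) = 0.8339 (specificity)
- P(+|¬D) = 0.1661 (false positive rate = 1 - specificity)

Step 1: Find P(+)
P(+) = P(+|D)P(D) + P(+|¬D)P(¬D)
     = 0.8700 × 0.0288 + 0.1661 × 0.9712
     = 0.02505600 + 0.16131632
     = 0.18637232

Step 2: Apply Bayes' theorem for P(D|+)
P(D|+) = P(+|D)P(D) / P(+)
       = 0.02505600 / 0.18637232
       = 0.1344


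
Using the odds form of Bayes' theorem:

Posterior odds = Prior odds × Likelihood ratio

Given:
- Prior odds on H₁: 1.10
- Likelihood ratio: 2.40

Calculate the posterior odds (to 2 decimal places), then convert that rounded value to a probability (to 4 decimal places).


Step 1: Calculate posterior odds
Posterior odds = Prior odds × LR
               = 1.10 × 2.40
               = 2.64

Step 2: Convert to probability
P(H₁|E) = Posterior odds / (1 + Posterior odds)
       = 2.64 / (1 + 2.64)
       = 2.64 / 3.64
       = 0.7253

The evidence increased P(H₁) from 0.5238 to 0.7253.


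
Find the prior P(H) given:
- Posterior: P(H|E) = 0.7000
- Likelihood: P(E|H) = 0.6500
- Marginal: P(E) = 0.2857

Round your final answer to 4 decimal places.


From Bayes' theorem: P(H|E) = P(E|H) × P(H) / P(E)

Rearranging for P(H):
P(H) = P(H|E) × P(E) / P(E|H)
     = 0.7000 × 0.2857 / 0.6500
     = 0.19999000 / 0.6500
     = 0.3077


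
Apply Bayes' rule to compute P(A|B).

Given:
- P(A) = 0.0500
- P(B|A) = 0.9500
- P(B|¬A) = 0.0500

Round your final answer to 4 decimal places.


Bayes' theorem: P(A|B) = P(B|A) × P(A) / P(B)

Step 1: Calculate P(B) using law of total probability
P(B) = P(B|A)P(A) + P(B|¬A)P(¬A)
     = 0.9500 × 0.0500 + 0.0500 × 0.9500
     = 0.04750000 + 0.04750000
     = 0.09500000

Step 2: Apply Bayes' theorem
P(A|B) = P(B|A) × P(A) / P(B)
       = 0.04750000 / 0.09500000
       = 0.5000


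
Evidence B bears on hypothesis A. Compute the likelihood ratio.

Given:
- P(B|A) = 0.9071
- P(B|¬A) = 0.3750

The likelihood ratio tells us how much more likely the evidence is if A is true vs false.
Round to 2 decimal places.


Likelihood Ratio (LR) = P(B|A) / P(B|¬A)

LR = 0.9071 / 0.3750
   = 2.42

The evidence is 2.42 times more likely if A is true than if A is false.
Because LR exceeds 1, B is evidence for A.


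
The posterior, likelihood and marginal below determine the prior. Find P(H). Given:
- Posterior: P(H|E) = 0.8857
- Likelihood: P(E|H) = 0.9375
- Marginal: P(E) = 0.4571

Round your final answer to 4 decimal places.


From Bayes' theorem: P(H|E) = P(E|H) × P(H) / P(E)

Rearranging for P(H):
P(H) = P(H|E) × P(E) / P(E|H)
     = 0.8857 × 0.4571 / 0.9375
     = 0.40485347 / 0.9375
     = 0.4318


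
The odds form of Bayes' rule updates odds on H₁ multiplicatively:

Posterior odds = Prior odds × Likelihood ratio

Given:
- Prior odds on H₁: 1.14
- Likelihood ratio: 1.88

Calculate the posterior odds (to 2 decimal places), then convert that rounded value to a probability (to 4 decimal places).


Step 1: Calculate posterior odds
Posterior odds = Prior odds × LR
               = 1.14 × 1.88
               = 2.14

Step 2: Convert to probability
P(H₁|E) = Posterior odds / (1 + Posterior odds)
       = 2.14 / (1 + 2.14)
       = 2.14 / 3.14
       = 0.6815

The evidence increased P(H₁) from 0.5327 to 0.6815.


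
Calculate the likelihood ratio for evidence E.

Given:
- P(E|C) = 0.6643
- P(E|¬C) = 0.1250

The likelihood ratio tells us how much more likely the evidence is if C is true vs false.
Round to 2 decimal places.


Likelihood Ratio (LR) = P(E|C) / P(E|¬C)

LR = 0.6643 / 0.1250
   = 5.31

The evidence is 5.31 times more likely if C is true than if C is false.
LR > 1, so observing E raises the odds in favor of C.


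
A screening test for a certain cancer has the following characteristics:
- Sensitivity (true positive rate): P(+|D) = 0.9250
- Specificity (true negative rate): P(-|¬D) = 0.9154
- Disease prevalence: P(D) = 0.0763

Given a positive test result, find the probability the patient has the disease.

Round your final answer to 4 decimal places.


Let D = has disease, + = positive test

Given:
- P(D) = 0.0763 (prevalence)
- P(+|D) = 0.9250 (sensitivity)
- P(-|¬D) = 0.9154 (specificity)
- P(+|¬D) = 0.0846 (false positive rate = 1 - specificity)

Step 1: Find P(+)
P(+) = P(+|D)P(D) + P(+|¬D)P(¬D)
     = 0.9250 × 0.0763 + 0.0846 × 0.9237
     = 0.07057750 + 0.07814502
     = 0.14872252

Step 2: Apply Bayes' theorem for P(D|+)
P(D|+) = P(+|D)P(D) / P(+)
       = 0.07057750 / 0.14872252
       = 0.4746


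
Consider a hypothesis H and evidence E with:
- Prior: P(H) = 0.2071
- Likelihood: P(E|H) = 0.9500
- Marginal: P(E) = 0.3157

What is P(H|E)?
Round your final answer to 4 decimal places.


Using Bayes' theorem:

P(H|E) = P(E|H) × P(H) / P(E)
       = 0.9500 × 0.2071 / 0.3157
       = 0.19674500 / 0.3157
       = 0.6232

The evidence strengthens our belief in H.
Prior: 0.2071 → Posterior: 0.6232


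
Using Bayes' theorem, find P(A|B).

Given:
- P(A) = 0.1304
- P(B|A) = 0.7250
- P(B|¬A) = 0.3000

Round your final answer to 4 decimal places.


Bayes' theorem: P(A|B) = P(B|A) × P(A) / P(B)

Step 1: Calculate P(B) using law of total probability
P(B) = P(B|A)P(A) + P(B|¬A)P(¬A)
     = 0.7250 × 0.1304 + 0.3000 × 0.8696
     = 0.09454000 + 0.26088000
     = 0.35542000

Step 2: Apply Bayes' theorem
P(A|B) = P(B|A) × P(A) / P(B)
       = 0.09454000 / 0.35542000
       = 0.2660


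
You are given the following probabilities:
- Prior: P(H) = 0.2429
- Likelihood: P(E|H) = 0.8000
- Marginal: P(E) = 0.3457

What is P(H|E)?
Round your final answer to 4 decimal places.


Using Bayes' theorem:

P(H|E) = P(E|H) × P(H) / P(E)
       = 0.8000 × 0.2429 / 0.3457
       = 0.19432000 / 0.3457
       = 0.5621

The evidence strengthens our belief in H.
Prior: 0.2429 → Posterior: 0.5621


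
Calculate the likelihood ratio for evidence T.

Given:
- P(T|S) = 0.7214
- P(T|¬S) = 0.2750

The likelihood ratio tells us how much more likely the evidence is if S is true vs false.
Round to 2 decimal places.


Likelihood Ratio (LR) = P(T|S) / P(T|¬S)

LR = 0.7214 / 0.2750
   = 2.62

The evidence is 2.62 times more likely if S is true than if S is false.
Because LR exceeds 1, T is evidence for S.


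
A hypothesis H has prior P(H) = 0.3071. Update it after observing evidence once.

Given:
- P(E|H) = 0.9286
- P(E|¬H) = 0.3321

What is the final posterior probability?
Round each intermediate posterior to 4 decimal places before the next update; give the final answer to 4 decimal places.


Sequential Bayesian updating:

Initial prior: P(H) = 0.3071

Update 1:
  P(E) = 0.9286 × 0.3071 + 0.3321 × 0.6929 = 0.28517306 + 0.23011209 = 0.51528515
  P(H|E) = 0.28517306 / 0.51528515 = 0.5534

Final posterior: 0.5534


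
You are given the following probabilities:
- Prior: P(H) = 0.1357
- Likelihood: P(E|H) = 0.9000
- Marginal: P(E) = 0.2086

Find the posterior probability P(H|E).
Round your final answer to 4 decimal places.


Using Bayes' theorem:

P(H|E) = P(E|H) × P(H) / P(E)
       = 0.9000 × 0.1357 / 0.2086
       = 0.12213000 / 0.2086
       = 0.5855

The evidence strengthens our belief in H.
Prior: 0.1357 → Posterior: 0.5855


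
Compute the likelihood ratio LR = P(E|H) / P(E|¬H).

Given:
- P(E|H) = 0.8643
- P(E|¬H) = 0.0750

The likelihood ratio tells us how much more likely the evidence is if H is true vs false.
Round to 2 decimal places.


Likelihood Ratio (LR) = P(E|H) / P(E|¬H)

LR = 0.8643 / 0.0750
   = 11.52

The evidence is 11.52 times more likely if H is true than if H is false.
LR > 1, so observing E raises the odds in favor of H.


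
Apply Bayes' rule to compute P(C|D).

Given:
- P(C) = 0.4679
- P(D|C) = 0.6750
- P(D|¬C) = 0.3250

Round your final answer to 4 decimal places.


Bayes' theorem: P(C|D) = P(D|C) × P(C) / P(D)

Step 1: Calculate P(D) using law of total probability
P(D) = P(D|C)P(C) + P(D|¬C)P(¬C)
     = 0.6750 × 0.4679 + 0.3250 × 0.5321
     = 0.31583250 + 0.17293250
     = 0.48876500

Step 2: Apply Bayes' theorem
P(C|D) = P(D|C) × P(C) / P(D)
       = 0.31583250 / 0.48876500
       = 0.6462


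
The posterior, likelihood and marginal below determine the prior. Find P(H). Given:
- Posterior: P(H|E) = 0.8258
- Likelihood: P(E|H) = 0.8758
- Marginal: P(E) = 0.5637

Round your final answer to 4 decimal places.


From Bayes' theorem: P(H|E) = P(E|H) × P(H) / P(E)

Rearranging for P(H):
P(H) = P(H|E) × P(E) / P(E|H)
     = 0.8258 × 0.5637 / 0.8758
     = 0.46550346 / 0.8758
     = 0.5315


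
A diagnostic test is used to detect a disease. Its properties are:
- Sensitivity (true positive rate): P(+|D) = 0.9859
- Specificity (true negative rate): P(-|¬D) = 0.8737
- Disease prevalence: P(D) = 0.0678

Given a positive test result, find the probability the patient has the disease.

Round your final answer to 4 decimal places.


Let D = has disease, + = positive test

Given:
- P(D) = 0.0678 (prevalence)
- P(+|D) = 0.9859 (sensitivity)
- P(-|¬D) = 0.8737 (specificity)
- P(+|¬D) = 0.1263 (false positive rate = 1 - specificity)

Step 1: Find P(+)
P(+) = P(+|D)P(D) + P(+|¬D)P(¬D)
     = 0.9859 × 0.0678 + 0.1263 × 0.9322
     = 0.06684402 + 0.11773686
     = 0.18458088

Step 2: Apply Bayes' theorem for P(D|+)
P(D|+) = P(+|D)P(D) / P(+)
       = 0.06684402 / 0.18458088
       = 0.3621


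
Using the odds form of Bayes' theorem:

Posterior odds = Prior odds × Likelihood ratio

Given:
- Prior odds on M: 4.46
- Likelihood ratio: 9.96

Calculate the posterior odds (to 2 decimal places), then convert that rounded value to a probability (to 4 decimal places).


Step 1: Calculate posterior odds
Posterior odds = Prior odds × LR
               = 4.46 × 9.96
               = 44.42

Step 2: Convert to probability
P(M|E) = Posterior odds / (1 + Posterior odds)
       = 44.42 / (1 + 44.42)
       = 44.42 / 45.42
       = 0.9780

The evidence increased P(M) from 0.8168 to 0.9780.


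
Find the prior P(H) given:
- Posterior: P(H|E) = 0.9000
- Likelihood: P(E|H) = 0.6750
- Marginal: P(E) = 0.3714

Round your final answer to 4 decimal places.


From Bayes' theorem: P(H|E) = P(E|H) × P(H) / P(E)

Rearranging for P(H):
P(H) = P(H|E) × P(E) / P(E|H)
     = 0.9000 × 0.3714 / 0.6750
     = 0.33426000 / 0.6750
     = 0.4952


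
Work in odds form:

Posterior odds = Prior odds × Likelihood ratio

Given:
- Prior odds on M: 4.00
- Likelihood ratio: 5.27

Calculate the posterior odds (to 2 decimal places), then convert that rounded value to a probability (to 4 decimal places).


Step 1: Calculate posterior odds
Posterior odds = Prior odds × LR
               = 4.00 × 5.27
               = 21.08

Step 2: Convert to probability
P(M|E) = Posterior odds / (1 + Posterior odds)
       = 21.08 / (1 + 21.08)
       = 21.08 / 22.08
       = 0.9547

The evidence increased P(M) from 0.8000 to 0.9547.


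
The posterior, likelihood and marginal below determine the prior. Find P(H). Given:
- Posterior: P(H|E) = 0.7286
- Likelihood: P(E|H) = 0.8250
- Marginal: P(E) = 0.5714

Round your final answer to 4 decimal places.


From Bayes' theorem: P(H|E) = P(E|H) × P(H) / P(E)

Rearranging for P(H):
P(H) = P(H|E) × P(E) / P(E|H)
     = 0.7286 × 0.5714 / 0.8250
     = 0.41632204 / 0.8250
     = 0.5046


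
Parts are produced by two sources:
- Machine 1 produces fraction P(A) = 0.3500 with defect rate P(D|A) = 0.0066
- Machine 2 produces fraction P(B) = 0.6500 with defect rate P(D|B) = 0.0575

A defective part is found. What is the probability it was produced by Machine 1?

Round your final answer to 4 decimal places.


Let A = from Machine 1, D = defective

Given:
- P(A) = 0.3500, P(B) = 0.6500
- P(D|A) = 0.0066, P(D|B) = 0.0575

Step 1: Find P(D)
P(D) = P(D|A)P(A) + P(D|B)P(B)
     = 0.0066 × 0.3500 + 0.0575 × 0.6500
     = 0.00231000 + 0.03737500
     = 0.03968500

Step 2: Apply Bayes' theorem
P(A|D) = P(D|A)P(A) / P(D)
       = 0.00231000 / 0.03968500
       = 0.0582


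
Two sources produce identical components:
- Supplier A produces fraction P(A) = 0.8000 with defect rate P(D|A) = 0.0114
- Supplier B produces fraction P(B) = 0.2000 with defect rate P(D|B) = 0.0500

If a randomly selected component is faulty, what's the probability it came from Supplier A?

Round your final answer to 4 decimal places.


Let A = from Supplier A, D = faulty

Given:
- P(A) = 0.8000, P(B) = 0.2000
- P(D|A) = 0.0114, P(D|B) = 0.0500

Step 1: Find P(D)
P(D) = P(D|A)P(A) + P(D|B)P(B)
     = 0.0114 × 0.8000 + 0.0500 × 0.2000
     = 0.00912000 + 0.01000000
     = 0.01912000

Step 2: Apply Bayes' theorem
P(A|D) = P(D|A)P(A) / P(D)
       = 0.00912000 / 0.01912000
       = 0.4770


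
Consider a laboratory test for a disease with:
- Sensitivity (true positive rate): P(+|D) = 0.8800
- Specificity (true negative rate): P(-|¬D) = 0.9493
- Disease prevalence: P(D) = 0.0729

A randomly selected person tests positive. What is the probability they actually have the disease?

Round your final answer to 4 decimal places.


Let D = has disease, + = positive test

Given:
- P(D) = 0.0729 (prevalence)
- P(+|D) = 0.8800 (sensitivity)
- P(-|¬D) = 0.9493 (specificity)
- P(+|¬D) = 0.0507 (false positive rate = 1 - specificity)

Step 1: Find P(+)
P(+) = P(+|D)P(D) + P(+|¬D)P(¬D)
     = 0.8800 × 0.0729 + 0.0507 × 0.9271
     = 0.06415200 + 0.04700397
     = 0.11115597

Step 2: Apply Bayes' theorem for P(D|+)
P(D|+) = P(+|D)P(D) / P(+)
       = 0.06415200 / 0.11115597
       = 0.5771


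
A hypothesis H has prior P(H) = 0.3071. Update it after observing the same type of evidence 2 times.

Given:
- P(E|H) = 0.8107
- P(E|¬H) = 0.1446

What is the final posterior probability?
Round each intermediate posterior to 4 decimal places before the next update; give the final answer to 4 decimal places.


Sequential Bayesian updating:

Initial prior: P(H) = 0.3071

Update 1:
  P(E) = 0.8107 × 0.3071 + 0.1446 × 0.6929 = 0.24896597 + 0.10019334 = 0.34915931
  P(H|E) = 0.24896597 / 0.34915931 = 0.7130

Update 2:
  P(E) = 0.8107 × 0.7130 + 0.1446 × 0.2870 = 0.57802910 + 0.04150020 = 0.61952930
  P(H|E) = 0.57802910 / 0.61952930 = 0.9330

Final posterior: 0.9330


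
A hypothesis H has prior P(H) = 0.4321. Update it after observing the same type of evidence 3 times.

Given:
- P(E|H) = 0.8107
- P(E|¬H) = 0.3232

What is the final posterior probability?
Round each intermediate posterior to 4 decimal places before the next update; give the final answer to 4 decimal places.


Sequential Bayesian updating:

Initial prior: P(H) = 0.4321

Update 1:
  P(E) = 0.8107 × 0.4321 + 0.3232 × 0.5679 = 0.35030347 + 0.18354528 = 0.53384875
  P(H|E) = 0.35030347 / 0.53384875 = 0.6562

Update 2:
  P(E) = 0.8107 × 0.6562 + 0.3232 × 0.3438 = 0.53198134 + 0.11111616 = 0.64309750
  P(H|E) = 0.53198134 / 0.64309750 = 0.8272

Update 3:
  P(E) = 0.8107 × 0.8272 + 0.3232 × 0.1728 = 0.67061104 + 0.05584896 = 0.72646000
  P(H|E) = 0.67061104 / 0.72646000 = 0.9231

Final posterior: 0.9231


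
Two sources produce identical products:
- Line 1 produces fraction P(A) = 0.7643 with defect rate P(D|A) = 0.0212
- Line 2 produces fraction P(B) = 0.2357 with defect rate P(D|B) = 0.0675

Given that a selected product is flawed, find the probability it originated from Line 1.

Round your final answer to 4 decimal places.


Let A = from Line 1, D = flawed

Given:
- P(A) = 0.7643, P(B) = 0.2357
- P(D|A) = 0.0212, P(D|B) = 0.0675

Step 1: Find P(D)
P(D) = P(D|A)P(A) + P(D|B)P(B)
     = 0.0212 × 0.7643 + 0.0675 × 0.2357
     = 0.01620316 + 0.01590975
     = 0.03211291

Step 2: Apply Bayes' theorem
P(A|D) = P(D|A)P(A) / P(D)
       = 0.01620316 / 0.03211291
       = 0.5046


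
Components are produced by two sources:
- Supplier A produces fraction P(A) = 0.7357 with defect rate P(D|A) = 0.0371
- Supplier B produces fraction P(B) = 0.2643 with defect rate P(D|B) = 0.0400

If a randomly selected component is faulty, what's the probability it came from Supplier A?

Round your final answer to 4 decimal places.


Let A = from Supplier A, D = faulty

Given:
- P(A) = 0.7357, P(B) = 0.2643
- P(D|A) = 0.0371, P(D|B) = 0.0400

Step 1: Find P(D)
P(D) = P(D|A)P(A) + P(D|B)P(B)
     = 0.0371 × 0.7357 + 0.0400 × 0.2643
     = 0.02729447 + 0.01057200
     = 0.03786647

Step 2: Apply Bayes' theorem
P(A|D) = P(D|A)P(A) / P(D)
       = 0.02729447 / 0.03786647
       = 0.7208


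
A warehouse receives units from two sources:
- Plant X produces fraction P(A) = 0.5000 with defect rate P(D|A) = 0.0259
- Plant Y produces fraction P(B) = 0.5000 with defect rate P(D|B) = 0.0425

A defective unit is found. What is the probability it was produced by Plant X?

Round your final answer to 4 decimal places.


Let A = from Plant X, D = defective

Given:
- P(A) = 0.5000, P(B) = 0.5000
- P(D|A) = 0.0259, P(D|B) = 0.0425

Step 1: Find P(D)
P(D) = P(D|A)P(A) + P(D|B)P(B)
     = 0.0259 × 0.5000 + 0.0425 × 0.5000
     = 0.01295000 + 0.02125000
     = 0.03420000

Step 2: Apply Bayes' theorem
P(A|D) = P(D|A)P(A) / P(D)
       = 0.01295000 / 0.03420000
       = 0.3787


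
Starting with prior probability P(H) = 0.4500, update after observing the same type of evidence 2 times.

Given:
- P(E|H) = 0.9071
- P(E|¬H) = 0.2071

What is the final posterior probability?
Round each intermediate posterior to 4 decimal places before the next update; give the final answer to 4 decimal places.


Sequential Bayesian updating:

Initial prior: P(H) = 0.4500

Update 1:
  P(E) = 0.9071 × 0.4500 + 0.2071 × 0.5500 = 0.40819500 + 0.11390500 = 0.52210000
  P(H|E) = 0.40819500 / 0.52210000 = 0.7818

Update 2:
  P(E) = 0.9071 × 0.7818 + 0.2071 × 0.2182 = 0.70917078 + 0.04518922 = 0.75436000
  P(H|E) = 0.70917078 / 0.75436000 = 0.9401

Final posterior: 0.9401


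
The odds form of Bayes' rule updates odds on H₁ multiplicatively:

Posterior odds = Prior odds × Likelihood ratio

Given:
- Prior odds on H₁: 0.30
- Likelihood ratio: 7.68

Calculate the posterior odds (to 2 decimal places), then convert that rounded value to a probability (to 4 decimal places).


Step 1: Calculate posterior odds
Posterior odds = Prior odds × LR
               = 0.30 × 7.68
               = 2.30

Step 2: Convert to probability
P(H₁|E) = Posterior odds / (1 + Posterior odds)
       = 2.30 / (1 + 2.30)
       = 2.30 / 3.30
       = 0.6970

The evidence increased P(H₁) from 0.2308 to 0.6970.


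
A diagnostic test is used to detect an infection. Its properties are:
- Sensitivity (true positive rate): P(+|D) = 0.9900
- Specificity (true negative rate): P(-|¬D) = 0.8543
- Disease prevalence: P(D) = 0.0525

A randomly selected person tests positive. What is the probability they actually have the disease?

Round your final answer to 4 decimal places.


Let D = has disease, + = positive test

Given:
- P(D) = 0.0525 (prevalence)
- P(+|D) = 0.9900 (sensitivity)
- P(-|¬D) = 0.8543 (specificity)
- P(+|¬D) = 0.1457 (false positive rate = 1 - specificity)

Step 1: Find P(+)
P(+) = P(+|D)P(D) + P(+|¬D)P(¬D)
     = 0.9900 × 0.0525 + 0.1457 × 0.9475
     = 0.05197500 + 0.13805075
     = 0.19002575

Step 2: Apply Bayes' theorem for P(D|+)
P(D|+) = P(+|D)P(D) / P(+)
       = 0.05197500 / 0.19002575
       = 0.2735


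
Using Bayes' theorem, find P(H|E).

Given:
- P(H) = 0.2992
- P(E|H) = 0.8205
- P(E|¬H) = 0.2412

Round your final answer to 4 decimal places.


Bayes' theorem: P(H|E) = P(E|H) × P(H) / P(E)

Step 1: Calculate P(E) using law of total probability
P(E) = P(E|H)P(H) + P(E|¬H)P(¬H)
     = 0.8205 × 0.2992 + 0.2412 × 0.7008
     = 0.24549360 + 0.16903296
     = 0.41452656

Step 2: Apply Bayes' theorem
P(H|E) = P(E|H) × P(H) / P(E)
       = 0.24549360 / 0.41452656
       = 0.5922


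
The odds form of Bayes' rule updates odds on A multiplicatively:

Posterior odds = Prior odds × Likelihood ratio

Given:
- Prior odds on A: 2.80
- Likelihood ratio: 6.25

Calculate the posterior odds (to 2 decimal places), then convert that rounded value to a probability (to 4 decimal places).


Step 1: Calculate posterior odds
Posterior odds = Prior odds × LR
               = 2.80 × 6.25
               = 17.50

Step 2: Convert to probability
P(A|E) = Posterior odds / (1 + Posterior odds)
       = 17.50 / (1 + 17.50)
       = 17.50 / 18.50
       = 0.9459

The evidence increased P(A) from 0.7368 to 0.9459.


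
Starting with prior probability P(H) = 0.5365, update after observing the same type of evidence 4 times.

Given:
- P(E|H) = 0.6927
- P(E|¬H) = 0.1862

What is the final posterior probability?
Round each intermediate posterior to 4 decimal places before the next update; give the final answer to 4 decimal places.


Sequential Bayesian updating:

Initial prior: P(H) = 0.5365

Update 1:
  P(E) = 0.6927 × 0.5365 + 0.1862 × 0.4635 = 0.37163355 + 0.08630370 = 0.45793725
  P(H|E) = 0.37163355 / 0.45793725 = 0.8115

Update 2:
  P(E) = 0.6927 × 0.8115 + 0.1862 × 0.1885 = 0.56212605 + 0.03509870 = 0.59722475
  P(H|E) = 0.56212605 / 0.59722475 = 0.9412

Update 3:
  P(E) = 0.6927 × 0.9412 + 0.1862 × 0.0588 = 0.65196924 + 0.01094856 = 0.66291780
  P(H|E) = 0.65196924 / 0.66291780 = 0.9835

Update 4:
  P(E) = 0.6927 × 0.9835 + 0.1862 × 0.0165 = 0.68127045 + 0.00307230 = 0.68434275
  P(H|E) = 0.68127045 / 0.68434275 = 0.9955

Final posterior: 0.9955


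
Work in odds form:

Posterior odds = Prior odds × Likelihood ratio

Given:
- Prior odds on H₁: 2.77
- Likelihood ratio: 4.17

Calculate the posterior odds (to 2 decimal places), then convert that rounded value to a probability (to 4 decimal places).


Step 1: Calculate posterior odds
Posterior odds = Prior odds × LR
               = 2.77 × 4.17
               = 11.55

Step 2: Convert to probability
P(H₁|E) = Posterior odds / (1 + Posterior odds)
       = 11.55 / (1 + 11.55)
       = 11.55 / 12.55
       = 0.9203

The evidence increased P(H₁) from 0.7347 to 0.9203.


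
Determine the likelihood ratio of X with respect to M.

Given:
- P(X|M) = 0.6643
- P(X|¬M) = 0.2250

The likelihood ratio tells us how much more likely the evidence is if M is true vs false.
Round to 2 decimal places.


Likelihood Ratio (LR) = P(X|M) / P(X|¬M)

LR = 0.6643 / 0.2250
   = 2.95

The evidence is 2.95 times more likely if M is true than if M is false.
Because LR exceeds 1, X is evidence for M.


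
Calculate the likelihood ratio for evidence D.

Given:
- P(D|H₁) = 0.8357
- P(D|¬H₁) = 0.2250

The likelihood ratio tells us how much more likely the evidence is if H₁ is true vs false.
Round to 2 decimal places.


Likelihood Ratio (LR) = P(D|H₁) / P(D|¬H₁)

LR = 0.8357 / 0.2250
   = 3.71

The evidence is 3.71 times more likely if H₁ is true than if H₁ is false.
Since LR > 1, the evidence supports H₁ over ¬H₁.


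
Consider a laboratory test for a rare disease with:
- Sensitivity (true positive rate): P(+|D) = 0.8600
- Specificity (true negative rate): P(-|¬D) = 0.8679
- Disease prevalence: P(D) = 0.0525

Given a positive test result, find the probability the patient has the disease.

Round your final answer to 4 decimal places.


Let D = has disease, + = positive test

Given:
- P(D) = 0.0525 (prevalence)
- P(+|D) = 0.8600 (sensitivity)
- P(-|¬D) = 0.8679 (specificity)
- P(+|¬D) = 0.1321 (false positive rate = 1 - specificity)

Step 1: Find P(+)
P(+) = P(+|D)P(D) + P(+|¬D)P(¬D)
     = 0.8600 × 0.0525 + 0.1321 × 0.9475
     = 0.04515000 + 0.12516475
     = 0.17031475

Step 2: Apply Bayes' theorem for P(D|+)
P(D|+) = P(+|D)P(D) / P(+)
       = 0.04515000 / 0.17031475
       = 0.2651


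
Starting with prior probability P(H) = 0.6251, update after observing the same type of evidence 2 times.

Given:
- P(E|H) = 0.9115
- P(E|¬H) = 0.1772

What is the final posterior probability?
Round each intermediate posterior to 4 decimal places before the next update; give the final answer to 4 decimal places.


Sequential Bayesian updating:

Initial prior: P(H) = 0.6251

Update 1:
  P(E) = 0.9115 × 0.6251 + 0.1772 × 0.3749 = 0.56977865 + 0.06643228 = 0.63621093
  P(H|E) = 0.56977865 / 0.63621093 = 0.8956

Update 2:
  P(E) = 0.9115 × 0.8956 + 0.1772 × 0.1044 = 0.81633940 + 0.01849968 = 0.83483908
  P(H|E) = 0.81633940 / 0.83483908 = 0.9778

Final posterior: 0.9778


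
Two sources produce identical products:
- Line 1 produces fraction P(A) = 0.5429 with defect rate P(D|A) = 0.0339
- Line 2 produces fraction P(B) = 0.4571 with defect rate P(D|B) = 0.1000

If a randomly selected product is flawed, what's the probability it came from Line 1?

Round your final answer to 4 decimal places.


Let A = from Line 1, D = flawed

Given:
- P(A) = 0.5429, P(B) = 0.4571
- P(D|A) = 0.0339, P(D|B) = 0.1000

Step 1: Find P(D)
P(D) = P(D|A)P(A) + P(D|B)P(B)
     = 0.0339 × 0.5429 + 0.1000 × 0.4571
     = 0.01840431 + 0.04571000
     = 0.06411431

Step 2: Apply Bayes' theorem
P(A|D) = P(D|A)P(A) / P(D)
       = 0.01840431 / 0.06411431
       = 0.2871


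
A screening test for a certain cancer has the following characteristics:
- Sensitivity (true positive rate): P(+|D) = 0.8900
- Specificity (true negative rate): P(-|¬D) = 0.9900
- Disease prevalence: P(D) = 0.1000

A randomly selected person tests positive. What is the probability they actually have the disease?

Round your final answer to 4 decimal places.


Let D = has disease, + = positive test

Given:
- P(D) = 0.1000 (prevalence)
- P(+|D) = 0.8900 (sensitivity)
- P(-|¬D) = 0.9900 (specificity)
- P(+|¬D) = 0.0100 (false positive rate = 1 - specificity)

Step 1: Find P(+)
P(+) = P(+|D)P(D) + P(+|¬D)P(¬D)
     = 0.8900 × 0.1000 + 0.0100 × 0.9000
     = 0.08900000 + 0.00900000
     = 0.09800000

Step 2: Apply Bayes' theorem for P(D|+)
P(D|+) = P(+|D)P(D) / P(+)
       = 0.08900000 / 0.09800000
       = 0.9082


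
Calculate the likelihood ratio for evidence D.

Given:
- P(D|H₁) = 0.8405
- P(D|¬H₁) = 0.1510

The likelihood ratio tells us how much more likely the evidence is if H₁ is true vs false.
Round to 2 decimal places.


Likelihood Ratio (LR) = P(D|H₁) / P(D|¬H₁)

LR = 0.8405 / 0.1510
   = 5.57

The evidence is 5.57 times more likely if H₁ is true than if H₁ is false.
Since LR > 1, the evidence supports H₁ over ¬H₁.


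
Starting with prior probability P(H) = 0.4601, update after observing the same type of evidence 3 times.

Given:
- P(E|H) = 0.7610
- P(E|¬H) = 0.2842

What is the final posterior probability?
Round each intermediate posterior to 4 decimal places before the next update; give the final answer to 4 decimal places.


Sequential Bayesian updating:

Initial prior: P(H) = 0.4601

Update 1:
  P(E) = 0.7610 × 0.4601 + 0.2842 × 0.5399 = 0.35013610 + 0.15343958 = 0.50357568
  P(H|E) = 0.35013610 / 0.50357568 = 0.6953

Update 2:
  P(E) = 0.7610 × 0.6953 + 0.2842 × 0.3047 = 0.52912330 + 0.08659574 = 0.61571904
  P(H|E) = 0.52912330 / 0.61571904 = 0.8594

Update 3:
  P(E) = 0.7610 × 0.8594 + 0.2842 × 0.1406 = 0.65400340 + 0.03995852 = 0.69396192
  P(H|E) = 0.65400340 / 0.69396192 = 0.9424

Final posterior: 0.9424


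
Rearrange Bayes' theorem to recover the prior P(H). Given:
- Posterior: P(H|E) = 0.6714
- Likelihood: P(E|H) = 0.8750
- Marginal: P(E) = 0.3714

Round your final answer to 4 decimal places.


From Bayes' theorem: P(H|E) = P(E|H) × P(H) / P(E)

Rearranging for P(H):
P(H) = P(H|E) × P(E) / P(E|H)
     = 0.6714 × 0.3714 / 0.8750
     = 0.24935796 / 0.8750
     = 0.2850


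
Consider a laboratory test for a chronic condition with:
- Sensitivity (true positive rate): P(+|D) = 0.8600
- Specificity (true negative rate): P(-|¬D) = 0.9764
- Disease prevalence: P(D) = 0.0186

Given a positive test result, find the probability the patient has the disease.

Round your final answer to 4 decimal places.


Let D = has disease, + = positive test

Given:
- P(D) = 0.0186 (prevalence)
- P(+|D) = 0.8600 (sensitivity)
- P(-|¬D) = 0.9764 (specificity)
- P(+|¬D) = 0.0236 (false positive rate = 1 - specificity)

Step 1: Find P(+)
P(+) = P(+|D)P(D) + P(+|¬D)P(¬D)
     = 0.8600 × 0.0186 + 0.0236 × 0.9814
     = 0.01599600 + 0.02316104
     = 0.03915704

Step 2: Apply Bayes' theorem for P(D|+)
P(D|+) = P(+|D)P(D) / P(+)
       = 0.01599600 / 0.03915704
       = 0.4085


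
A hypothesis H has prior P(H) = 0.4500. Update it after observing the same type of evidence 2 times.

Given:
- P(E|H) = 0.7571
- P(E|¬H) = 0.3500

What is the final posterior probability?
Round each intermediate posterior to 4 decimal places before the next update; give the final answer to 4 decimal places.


Sequential Bayesian updating:

Initial prior: P(H) = 0.4500

Update 1:
  P(E) = 0.7571 × 0.4500 + 0.3500 × 0.5500 = 0.34069500 + 0.19250000 = 0.53319500
  P(H|E) = 0.34069500 / 0.53319500 = 0.6390

Update 2:
  P(E) = 0.7571 × 0.6390 + 0.3500 × 0.3610 = 0.48378690 + 0.12635000 = 0.61013690
  P(H|E) = 0.48378690 / 0.61013690 = 0.7929

Final posterior: 0.7929


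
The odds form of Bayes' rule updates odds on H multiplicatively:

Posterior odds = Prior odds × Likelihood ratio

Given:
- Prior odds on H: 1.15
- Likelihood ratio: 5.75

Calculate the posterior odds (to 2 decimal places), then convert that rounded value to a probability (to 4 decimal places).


Step 1: Calculate posterior odds
Posterior odds = Prior odds × LR
               = 1.15 × 5.75
               = 6.61

Step 2: Convert to probability
P(H|E) = Posterior odds / (1 + Posterior odds)
       = 6.61 / (1 + 6.61)
       = 6.61 / 7.61
       = 0.8686

The evidence increased P(H) from 0.5349 to 0.8686.


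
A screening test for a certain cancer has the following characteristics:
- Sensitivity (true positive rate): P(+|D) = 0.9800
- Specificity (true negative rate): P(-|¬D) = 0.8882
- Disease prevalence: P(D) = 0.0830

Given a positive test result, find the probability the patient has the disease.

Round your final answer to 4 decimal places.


Let D = has disease, + = positive test

Given:
- P(D) = 0.0830 (prevalence)
- P(+|D) = 0.9800 (sensitivity)
- P(-|¬D) = 0.8882 (specificity)
- P(+|¬D) = 0.1118 (false positive rate = 1 - specificity)

Step 1: Find P(+)
P(+) = P(+|D)P(D) + P(+|¬D)P(¬D)
     = 0.9800 × 0.0830 + 0.1118 × 0.9170
     = 0.08134000 + 0.10252060
     = 0.18386060

Step 2: Apply Bayes' theorem for P(D|+)
P(D|+) = P(+|D)P(D) / P(+)
       = 0.08134000 / 0.18386060
       = 0.4424


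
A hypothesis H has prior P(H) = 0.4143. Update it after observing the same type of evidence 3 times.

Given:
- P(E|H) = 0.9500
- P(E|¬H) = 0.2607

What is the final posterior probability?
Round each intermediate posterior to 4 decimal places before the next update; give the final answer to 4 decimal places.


Sequential Bayesian updating:

Initial prior: P(H) = 0.4143

Update 1:
  P(E) = 0.9500 × 0.4143 + 0.2607 × 0.5857 = 0.39358500 + 0.15269199 = 0.54627699
  P(H|E) = 0.39358500 / 0.54627699 = 0.7205

Update 2:
  P(E) = 0.9500 × 0.7205 + 0.2607 × 0.2795 = 0.68447500 + 0.07286565 = 0.75734065
  P(H|E) = 0.68447500 / 0.75734065 = 0.9038

Update 3:
  P(E) = 0.9500 × 0.9038 + 0.2607 × 0.0962 = 0.85861000 + 0.02507934 = 0.88368934
  P(H|E) = 0.85861000 / 0.88368934 = 0.9716

Final posterior: 0.9716


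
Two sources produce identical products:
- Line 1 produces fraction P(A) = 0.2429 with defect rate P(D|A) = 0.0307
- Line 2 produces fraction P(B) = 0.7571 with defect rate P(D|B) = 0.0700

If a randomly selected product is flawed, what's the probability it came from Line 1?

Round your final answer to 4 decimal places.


Let A = from Line 1, D = flawed

Given:
- P(A) = 0.2429, P(B) = 0.7571
- P(D|A) = 0.0307, P(D|B) = 0.0700

Step 1: Find P(D)
P(D) = P(D|A)P(A) + P(D|B)P(B)
     = 0.0307 × 0.2429 + 0.0700 × 0.7571
     = 0.00745703 + 0.05299700
     = 0.06045403

Step 2: Apply Bayes' theorem
P(A|D) = P(D|A)P(A) / P(D)
       = 0.00745703 / 0.06045403
       = 0.1234


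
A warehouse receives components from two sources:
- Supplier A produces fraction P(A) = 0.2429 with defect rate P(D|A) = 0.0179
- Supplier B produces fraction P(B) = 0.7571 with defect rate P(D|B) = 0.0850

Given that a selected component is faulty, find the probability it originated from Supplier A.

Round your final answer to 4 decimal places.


Let A = from Supplier A, D = faulty

Given:
- P(A) = 0.2429, P(B) = 0.7571
- P(D|A) = 0.0179, P(D|B) = 0.0850

Step 1: Find P(D)
P(D) = P(D|A)P(A) + P(D|B)P(B)
     = 0.0179 × 0.2429 + 0.0850 × 0.7571
     = 0.00434791 + 0.06435350
     = 0.06870141

Step 2: Apply Bayes' theorem
P(A|D) = P(D|A)P(A) / P(D)
       = 0.00434791 / 0.06870141
       = 0.0633


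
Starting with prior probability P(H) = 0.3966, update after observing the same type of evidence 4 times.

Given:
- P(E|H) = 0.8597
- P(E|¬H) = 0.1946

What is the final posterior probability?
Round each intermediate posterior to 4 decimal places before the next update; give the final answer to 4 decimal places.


Sequential Bayesian updating:

Initial prior: P(H) = 0.3966

Update 1:
  P(E) = 0.8597 × 0.3966 + 0.1946 × 0.6034 = 0.34095702 + 0.11742164 = 0.45837866
  P(H|E) = 0.34095702 / 0.45837866 = 0.7438

Update 2:
  P(E) = 0.8597 × 0.7438 + 0.1946 × 0.2562 = 0.63944486 + 0.04985652 = 0.68930138
  P(H|E) = 0.63944486 / 0.68930138 = 0.9277

Update 3:
  P(E) = 0.8597 × 0.9277 + 0.1946 × 0.0723 = 0.79754369 + 0.01406958 = 0.81161327
  P(H|E) = 0.79754369 / 0.81161327 = 0.9827

Update 4:
  P(E) = 0.8597 × 0.9827 + 0.1946 × 0.0173 = 0.84482719 + 0.00336658 = 0.84819377
  P(H|E) = 0.84482719 / 0.84819377 = 0.9960

Final posterior: 0.9960


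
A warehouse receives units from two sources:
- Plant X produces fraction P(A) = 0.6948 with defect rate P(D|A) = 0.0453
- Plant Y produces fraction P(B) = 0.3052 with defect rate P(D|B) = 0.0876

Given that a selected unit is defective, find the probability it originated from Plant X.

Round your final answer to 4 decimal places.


Let A = from Plant X, D = defective

Given:
- P(A) = 0.6948, P(B) = 0.3052
- P(D|A) = 0.0453, P(D|B) = 0.0876

Step 1: Find P(D)
P(D) = P(D|A)P(A) + P(D|B)P(B)
     = 0.0453 × 0.6948 + 0.0876 × 0.3052
     = 0.03147444 + 0.02673552
     = 0.05820996

Step 2: Apply Bayes' theorem
P(A|D) = P(D|A)P(A) / P(D)
       = 0.03147444 / 0.05820996
       = 0.5407


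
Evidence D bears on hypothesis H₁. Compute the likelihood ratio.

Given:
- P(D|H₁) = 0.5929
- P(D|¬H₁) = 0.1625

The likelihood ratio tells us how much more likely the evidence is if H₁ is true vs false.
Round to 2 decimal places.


Likelihood Ratio (LR) = P(D|H₁) / P(D|¬H₁)

LR = 0.5929 / 0.1625
   = 3.65

The evidence is 3.65 times more likely if H₁ is true than if H₁ is false.
LR > 1, so observing D raises the odds in favor of H₁.
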